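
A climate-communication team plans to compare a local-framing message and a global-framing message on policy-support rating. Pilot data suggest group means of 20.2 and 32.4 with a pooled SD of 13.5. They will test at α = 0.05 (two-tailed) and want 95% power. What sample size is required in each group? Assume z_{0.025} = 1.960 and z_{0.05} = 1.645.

n = 32 per group

Cohen's d = |M₁ − M₂| / SD_pooled = |20.2 − 32.4| / 13.5 = 12.2 / 13.5 = 0.904.
For two independent groups with equal n: n = 2·((z_{α/2} + z_β) / d)².
z_{α/2} + z_β = 1.960 + 1.645 = 3.605.
n = 2 × (3.605 / 0.904)² = 2 × 3.988² = 2 × 15.90 = 31.8.
Round up to the next whole participant.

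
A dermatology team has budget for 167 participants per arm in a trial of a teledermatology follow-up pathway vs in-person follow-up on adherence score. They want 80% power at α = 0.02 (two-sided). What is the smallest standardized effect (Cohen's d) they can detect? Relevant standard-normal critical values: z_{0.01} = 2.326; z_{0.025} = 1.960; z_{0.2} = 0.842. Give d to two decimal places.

d_min ≈ 0.35

For two independent groups of n = 167 each: d_min = (z_{α/2} + z_β)·√(2/n).
z-sum = 2.326 + 0.842 = 3.168.
d_min = 3.168 × √(2/167) = 3.168 × 0.1094 = 0.347.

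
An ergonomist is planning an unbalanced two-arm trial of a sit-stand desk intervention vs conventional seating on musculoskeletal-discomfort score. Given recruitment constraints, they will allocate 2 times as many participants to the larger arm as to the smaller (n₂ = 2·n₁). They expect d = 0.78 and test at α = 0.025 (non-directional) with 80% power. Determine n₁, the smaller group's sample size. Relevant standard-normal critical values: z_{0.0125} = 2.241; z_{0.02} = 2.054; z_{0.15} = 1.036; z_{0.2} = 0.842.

n₁ = 24

With allocation ratio k = n₂/n₁ = 2, Var(x̄₁−x̄₂) = σ²(1/n₁ + 1/(k·n₁)) = σ²·(k+1)/(k·n₁).
So n₁ = (1 + 1/k)·((z_{α/2} + z_β)/d)² = 1.500 × (3.083/0.78)².
n₁ = 1.500 × 15.62 = 23.4.
Round up: n₁ = 24, giving n₂ = 2 × 24 = 48.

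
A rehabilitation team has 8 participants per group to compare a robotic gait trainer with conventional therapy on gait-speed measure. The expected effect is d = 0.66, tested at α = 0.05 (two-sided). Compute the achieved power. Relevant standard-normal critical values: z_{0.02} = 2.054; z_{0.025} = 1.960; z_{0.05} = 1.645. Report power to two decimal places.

For two equal groups, power = Φ(d·√(n/2) − z_{α/2}).
d·√(n/2) = 0.66 × √(8/2) = 0.66 × 2.000 = 1.320.
z_β = 1.320 − 1.960 = -0.640.
Power = Φ(-0.640) = 0.261.

power ≈ 0.26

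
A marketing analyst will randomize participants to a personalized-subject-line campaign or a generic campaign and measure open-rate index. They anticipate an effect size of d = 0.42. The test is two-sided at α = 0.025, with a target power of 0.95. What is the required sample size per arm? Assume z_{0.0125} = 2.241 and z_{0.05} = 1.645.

For two independent groups with equal n: n = 2·((z_{α/2} + z_β) / d)².
z_{α/2} + z_β = 2.241 + 1.645 = 3.886.
n = 2 × (3.886 / 0.42)² = 2 × 9.252² = 2 × 85.61 = 171.2.
Round up to the next whole participant.

n = 172 per group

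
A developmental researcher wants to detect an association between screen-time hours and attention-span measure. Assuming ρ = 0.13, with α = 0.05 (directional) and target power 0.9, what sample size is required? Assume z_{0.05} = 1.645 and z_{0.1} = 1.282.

Fisher's z: C = ½·ln((1+r)/(1−r)) = ½·ln(1.2989) = 0.1307.
n = ((z_{α} + z_β)/C)² + 3.
(1.645 + 1.282) / 0.1307 = 2.927 / 0.1307 = 22.395.
n = 22.395² + 3 = 501.53 + 3 = 504.5.
Round up.

n = 505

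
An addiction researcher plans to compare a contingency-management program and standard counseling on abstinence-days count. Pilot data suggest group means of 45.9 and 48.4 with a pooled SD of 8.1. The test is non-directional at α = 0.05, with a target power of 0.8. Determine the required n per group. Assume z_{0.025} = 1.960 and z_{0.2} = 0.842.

n = 165 per group

Cohen's d = |M₁ − M₂| / SD_pooled = |45.9 − 48.4| / 8.1 = 2.5 / 8.1 = 0.309.
For two independent groups with equal n: n = 2·((z_{α/2} + z_β) / d)².
z_{α/2} + z_β = 1.960 + 0.842 = 2.802.
n = 2 × (2.802 / 0.309)² = 2 × 9.068² = 2 × 82.23 = 164.5.
Round up to the next whole participant.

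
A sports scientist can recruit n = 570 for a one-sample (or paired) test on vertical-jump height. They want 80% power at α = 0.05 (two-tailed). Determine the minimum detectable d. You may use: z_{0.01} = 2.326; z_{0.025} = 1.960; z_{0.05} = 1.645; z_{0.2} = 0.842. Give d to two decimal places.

d_min ≈ 0.12

For a single sample (or paired design) of n = 570: d_min = (z_{α/2} + z_β)/√n.
z-sum = 1.960 + 0.842 = 2.802.
d_min = 2.802 / √570 = 2.802 / 23.875 = 0.117.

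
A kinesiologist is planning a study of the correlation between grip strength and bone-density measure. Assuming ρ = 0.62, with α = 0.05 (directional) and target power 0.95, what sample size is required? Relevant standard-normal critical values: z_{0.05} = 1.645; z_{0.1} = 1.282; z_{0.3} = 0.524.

Fisher's z: C = ½·ln((1+r)/(1−r)) = ½·ln(4.2632) = 0.7250.
n = ((z_{α} + z_β)/C)² + 3.
(1.645 + 1.645) / 0.7250 = 3.290 / 0.7250 = 4.538.
n = 4.538² + 3 = 20.59 + 3 = 23.6.
Round up.

n = 24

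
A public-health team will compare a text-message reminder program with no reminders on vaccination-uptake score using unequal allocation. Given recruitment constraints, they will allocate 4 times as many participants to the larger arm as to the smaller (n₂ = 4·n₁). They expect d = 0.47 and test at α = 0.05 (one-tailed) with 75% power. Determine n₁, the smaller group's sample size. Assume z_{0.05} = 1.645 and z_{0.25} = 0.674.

n₁ = 31

With allocation ratio k = n₂/n₁ = 4, Var(x̄₁−x̄₂) = σ²(1/n₁ + 1/(k·n₁)) = σ²·(k+1)/(k·n₁).
So n₁ = (1 + 1/k)·((z_{α} + z_β)/d)² = 1.250 × (2.319/0.47)².
n₁ = 1.250 × 24.34 = 30.4.
Round up: n₁ = 31, giving n₂ = 4 × 31 = 124.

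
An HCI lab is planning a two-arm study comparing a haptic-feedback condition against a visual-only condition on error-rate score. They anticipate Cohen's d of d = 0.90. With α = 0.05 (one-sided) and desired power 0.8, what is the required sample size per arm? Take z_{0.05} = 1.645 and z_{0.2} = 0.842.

n = 16 per group

For two independent groups with equal n: n = 2·((z_{α} + z_β) / d)².
z_{α} + z_β = 1.645 + 0.842 = 2.487.
n = 2 × (2.487 / 0.90)² = 2 × 2.763² = 2 × 7.64 = 15.3.
Round up to the next whole participant.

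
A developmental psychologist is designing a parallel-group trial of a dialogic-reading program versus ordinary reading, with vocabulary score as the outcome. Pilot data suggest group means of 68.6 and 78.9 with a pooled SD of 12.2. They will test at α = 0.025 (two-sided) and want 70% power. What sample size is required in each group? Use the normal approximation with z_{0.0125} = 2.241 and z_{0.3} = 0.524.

n = 22 per group

Cohen's d = |M₁ − M₂| / SD_pooled = |68.6 − 78.9| / 12.2 = 10.3 / 12.2 = 0.844.
For two independent groups with equal n: n = 2·((z_{α/2} + z_β) / d)².
z_{α/2} + z_β = 2.241 + 0.524 = 2.765.
n = 2 × (2.765 / 0.844)² = 2 × 3.276² = 2 × 10.73 = 21.5.
Round up to the next whole participant.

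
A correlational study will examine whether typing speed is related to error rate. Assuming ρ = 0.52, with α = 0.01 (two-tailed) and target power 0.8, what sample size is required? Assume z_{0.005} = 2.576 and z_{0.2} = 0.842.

Fisher's z: C = ½·ln((1+r)/(1−r)) = ½·ln(3.1667) = 0.5763.
n = ((z_{α/2} + z_β)/C)² + 3.
(2.576 + 0.842) / 0.5763 = 3.418 / 0.5763 = 5.931.
n = 5.931² + 3 = 35.18 + 3 = 38.2.
Round up.

n = 39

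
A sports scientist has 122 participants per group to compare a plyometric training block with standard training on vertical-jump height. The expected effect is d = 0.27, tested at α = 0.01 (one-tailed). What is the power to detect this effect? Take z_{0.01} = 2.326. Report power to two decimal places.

power ≈ 0.41

For two equal groups, power = Φ(d·√(n/2) − z_{α}).
d·√(n/2) = 0.27 × √(122/2) = 0.27 × 7.810 = 2.109.
z_β = 2.109 − 2.326 = -0.217.
Power = Φ(-0.217) = 0.414.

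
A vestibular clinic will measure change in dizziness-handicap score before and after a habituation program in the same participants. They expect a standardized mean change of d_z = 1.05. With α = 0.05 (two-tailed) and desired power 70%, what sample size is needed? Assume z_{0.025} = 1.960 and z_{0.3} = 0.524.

n = 6 pairs

For a paired (one-sample on differences) test: n = ((z_{α/2} + z_β) / d)².
z_{α/2} + z_β = 1.960 + 0.524 = 2.484.
n = (2.484 / 1.05)² = 2.366² = 5.60.
Round up.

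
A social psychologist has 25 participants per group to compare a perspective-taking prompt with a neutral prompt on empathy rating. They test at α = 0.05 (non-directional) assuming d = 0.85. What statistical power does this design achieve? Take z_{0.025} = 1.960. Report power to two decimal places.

For two equal groups, power = Φ(d·√(n/2) − z_{α/2}).
d·√(n/2) = 0.85 × √(25/2) = 0.85 × 3.536 = 3.005.
z_β = 3.005 − 1.960 = 1.045.
Power = Φ(1.045) = 0.852.

power ≈ 0.85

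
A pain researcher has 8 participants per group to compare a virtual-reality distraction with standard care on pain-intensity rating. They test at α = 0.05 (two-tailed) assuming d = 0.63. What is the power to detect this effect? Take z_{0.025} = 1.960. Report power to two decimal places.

For two equal groups, power = Φ(d·√(n/2) − z_{α/2}).
d·√(n/2) = 0.63 × √(8/2) = 0.63 × 2.000 = 1.260.
z_β = 1.260 − 1.960 = -0.700.
Power = Φ(-0.700) = 0.242.

power ≈ 0.24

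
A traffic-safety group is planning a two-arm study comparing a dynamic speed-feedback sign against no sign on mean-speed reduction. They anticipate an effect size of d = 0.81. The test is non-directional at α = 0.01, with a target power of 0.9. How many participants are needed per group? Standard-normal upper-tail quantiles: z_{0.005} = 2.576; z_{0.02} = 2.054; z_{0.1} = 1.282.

For two independent groups with equal n: n = 2·((z_{α/2} + z_β) / d)².
z_{α/2} + z_β = 2.576 + 1.282 = 3.858.
n = 2 × (3.858 / 0.81)² = 2 × 4.763² = 2 × 22.69 = 45.4.
Round up to the next whole participant.

n = 46 per group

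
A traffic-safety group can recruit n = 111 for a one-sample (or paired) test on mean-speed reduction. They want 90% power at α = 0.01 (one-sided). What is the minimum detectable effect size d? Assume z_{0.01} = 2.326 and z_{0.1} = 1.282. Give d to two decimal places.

For a single sample (or paired design) of n = 111: d_min = (z_{α} + z_β)/√n.
z-sum = 2.326 + 1.282 = 3.608.
d_min = 3.608 / √111 = 3.608 / 10.536 = 0.342.

d_min ≈ 0.34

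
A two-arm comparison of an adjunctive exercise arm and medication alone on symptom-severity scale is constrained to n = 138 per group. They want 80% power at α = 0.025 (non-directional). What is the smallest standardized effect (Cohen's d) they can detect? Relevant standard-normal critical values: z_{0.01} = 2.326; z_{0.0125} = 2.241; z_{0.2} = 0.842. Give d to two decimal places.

d_min ≈ 0.37

For two independent groups of n = 138 each: d_min = (z_{α/2} + z_β)·√(2/n).
z-sum = 2.241 + 0.842 = 3.083.
d_min = 3.083 × √(2/138) = 3.083 × 0.1204 = 0.371.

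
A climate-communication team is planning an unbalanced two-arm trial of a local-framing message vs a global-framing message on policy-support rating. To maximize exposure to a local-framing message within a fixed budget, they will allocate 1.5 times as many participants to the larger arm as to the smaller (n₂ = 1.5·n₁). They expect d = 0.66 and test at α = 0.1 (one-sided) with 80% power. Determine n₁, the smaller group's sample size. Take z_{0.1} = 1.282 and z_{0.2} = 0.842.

n₁ = 18

With allocation ratio k = n₂/n₁ = 1.5, Var(x̄₁−x̄₂) = σ²(1/n₁ + 1/(k·n₁)) = σ²·(k+1)/(k·n₁).
So n₁ = (1 + 1/k)·((z_{α} + z_β)/d)² = 1.667 × (2.124/0.66)².
n₁ = 1.667 × 10.36 = 17.3.
Round up: n₁ = 18, giving n₂ = 1.5 × 18 = 27.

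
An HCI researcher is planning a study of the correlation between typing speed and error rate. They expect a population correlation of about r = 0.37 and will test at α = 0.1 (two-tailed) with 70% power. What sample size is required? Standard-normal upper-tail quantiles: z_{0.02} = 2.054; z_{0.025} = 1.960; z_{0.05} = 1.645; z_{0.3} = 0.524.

n = 35

Fisher's z: C = ½·ln((1+r)/(1−r)) = ½·ln(2.1746) = 0.3884.
n = ((z_{α/2} + z_β)/C)² + 3.
(1.645 + 0.524) / 0.3884 = 2.169 / 0.3884 = 5.584.
n = 5.584² + 3 = 31.19 + 3 = 34.2.
Round up.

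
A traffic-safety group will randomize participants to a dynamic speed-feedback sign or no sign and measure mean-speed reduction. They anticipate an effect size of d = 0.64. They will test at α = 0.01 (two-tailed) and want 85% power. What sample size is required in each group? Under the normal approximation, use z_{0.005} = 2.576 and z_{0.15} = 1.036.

n = 64 per group

For two independent groups with equal n: n = 2·((z_{α/2} + z_β) / d)².
z_{α/2} + z_β = 2.576 + 1.036 = 3.612.
n = 2 × (3.612 / 0.64)² = 2 × 5.644² = 2 × 31.85 = 63.7.
Round up to the next whole participant.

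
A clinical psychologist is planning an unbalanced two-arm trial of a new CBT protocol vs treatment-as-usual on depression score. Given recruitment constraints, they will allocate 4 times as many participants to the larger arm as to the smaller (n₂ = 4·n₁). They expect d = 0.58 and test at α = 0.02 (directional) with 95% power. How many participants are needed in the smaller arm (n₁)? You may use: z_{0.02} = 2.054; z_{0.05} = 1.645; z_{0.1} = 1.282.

With allocation ratio k = n₂/n₁ = 4, Var(x̄₁−x̄₂) = σ²(1/n₁ + 1/(k·n₁)) = σ²·(k+1)/(k·n₁).
So n₁ = (1 + 1/k)·((z_{α} + z_β)/d)² = 1.250 × (3.699/0.58)².
n₁ = 1.250 × 40.67 = 50.8.
Round up: n₁ = 51, giving n₂ = 4 × 51 = 204.

n₁ = 51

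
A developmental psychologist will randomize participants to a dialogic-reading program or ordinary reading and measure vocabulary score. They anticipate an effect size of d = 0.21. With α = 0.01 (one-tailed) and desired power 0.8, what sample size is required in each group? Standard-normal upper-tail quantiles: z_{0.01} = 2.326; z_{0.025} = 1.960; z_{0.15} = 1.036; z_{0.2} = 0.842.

n = 456 per group

For two independent groups with equal n: n = 2·((z_{α} + z_β) / d)².
z_{α} + z_β = 2.326 + 0.842 = 3.168.
n = 2 × (3.168 / 0.21)² = 2 × 15.086² = 2 × 227.58 = 455.2.
Round up to the next whole participant.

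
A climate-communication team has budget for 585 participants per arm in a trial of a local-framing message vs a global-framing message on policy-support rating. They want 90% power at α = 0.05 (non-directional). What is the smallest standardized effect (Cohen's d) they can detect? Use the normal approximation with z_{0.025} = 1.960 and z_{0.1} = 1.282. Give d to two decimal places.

For two independent groups of n = 585 each: d_min = (z_{α/2} + z_β)·√(2/n).
z-sum = 1.960 + 1.282 = 3.242.
d_min = 3.242 × √(2/585) = 3.242 × 0.0585 = 0.190.

d_min ≈ 0.19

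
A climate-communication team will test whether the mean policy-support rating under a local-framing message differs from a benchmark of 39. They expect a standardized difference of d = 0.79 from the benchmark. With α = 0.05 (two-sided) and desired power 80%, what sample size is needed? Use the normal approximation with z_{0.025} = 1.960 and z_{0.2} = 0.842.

n = 13

For a one-sample test: n = ((z_{α/2} + z_β) / d)².
z_{α/2} + z_β = 1.960 + 0.842 = 2.802.
n = (2.802 / 0.79)² = 3.547² = 12.58.
Round up.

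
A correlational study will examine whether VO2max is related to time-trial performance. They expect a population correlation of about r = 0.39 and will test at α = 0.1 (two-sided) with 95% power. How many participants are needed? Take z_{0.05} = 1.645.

Fisher's z: C = ½·ln((1+r)/(1−r)) = ½·ln(2.2787) = 0.4118.
n = ((z_{α/2} + z_β)/C)² + 3.
(1.645 + 1.645) / 0.4118 = 3.290 / 0.4118 = 7.989.
n = 7.989² + 3 = 63.83 + 3 = 66.8.
Round up.

n = 67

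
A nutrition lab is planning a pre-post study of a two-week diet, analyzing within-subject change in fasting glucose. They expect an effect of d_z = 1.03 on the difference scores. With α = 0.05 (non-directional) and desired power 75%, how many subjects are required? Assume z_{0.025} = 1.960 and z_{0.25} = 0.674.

For a paired (one-sample on differences) test: n = ((z_{α/2} + z_β) / d)².
z_{α/2} + z_β = 1.960 + 0.674 = 2.634.
n = (2.634 / 1.03)² = 2.557² = 6.54.
Round up.

n = 7 pairs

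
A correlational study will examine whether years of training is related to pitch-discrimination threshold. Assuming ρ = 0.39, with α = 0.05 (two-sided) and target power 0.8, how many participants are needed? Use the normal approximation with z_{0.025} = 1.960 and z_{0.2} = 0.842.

n = 50

Fisher's z: C = ½·ln((1+r)/(1−r)) = ½·ln(2.2787) = 0.4118.
n = ((z_{α/2} + z_β)/C)² + 3.
(1.960 + 0.842) / 0.4118 = 2.802 / 0.4118 = 6.804.
n = 6.804² + 3 = 46.30 + 3 = 49.3.
Round up.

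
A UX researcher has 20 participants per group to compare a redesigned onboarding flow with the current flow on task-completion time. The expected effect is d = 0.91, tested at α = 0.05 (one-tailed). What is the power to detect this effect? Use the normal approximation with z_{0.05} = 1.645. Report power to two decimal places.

For two equal groups, power = Φ(d·√(n/2) − z_{α}).
d·√(n/2) = 0.91 × √(20/2) = 0.91 × 3.162 = 2.878.
z_β = 2.878 − 1.645 = 1.233.
Power = Φ(1.233) = 0.891.

power ≈ 0.89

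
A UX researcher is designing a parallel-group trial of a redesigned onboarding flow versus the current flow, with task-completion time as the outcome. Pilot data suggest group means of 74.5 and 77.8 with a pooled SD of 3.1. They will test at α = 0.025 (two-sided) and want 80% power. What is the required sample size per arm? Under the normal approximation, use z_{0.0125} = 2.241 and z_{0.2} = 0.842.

Cohen's d = |M₁ − M₂| / SD_pooled = |74.5 − 77.8| / 3.1 = 3.3 / 3.1 = 1.065.
For two independent groups with equal n: n = 2·((z_{α/2} + z_β) / d)².
z_{α/2} + z_β = 2.241 + 0.842 = 3.083.
n = 2 × (3.083 / 1.065)² = 2 × 2.895² = 2 × 8.38 = 16.8.
Round up to the next whole participant.

n = 17 per group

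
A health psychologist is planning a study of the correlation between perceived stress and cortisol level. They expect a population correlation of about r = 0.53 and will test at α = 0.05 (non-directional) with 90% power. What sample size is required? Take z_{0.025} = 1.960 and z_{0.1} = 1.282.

n = 34

Fisher's z: C = ½·ln((1+r)/(1−r)) = ½·ln(3.2553) = 0.5901.
n = ((z_{α/2} + z_β)/C)² + 3.
(1.960 + 1.282) / 0.5901 = 3.242 / 0.5901 = 5.494.
n = 5.494² + 3 = 30.18 + 3 = 33.2.
Round up.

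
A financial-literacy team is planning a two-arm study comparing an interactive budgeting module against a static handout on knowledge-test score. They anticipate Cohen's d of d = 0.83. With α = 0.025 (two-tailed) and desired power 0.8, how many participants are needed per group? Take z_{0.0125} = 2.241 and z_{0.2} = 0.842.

For two independent groups with equal n: n = 2·((z_{α/2} + z_β) / d)².
z_{α/2} + z_β = 2.241 + 0.842 = 3.083.
n = 2 × (3.083 / 0.83)² = 2 × 3.714² = 2 × 13.80 = 27.6.
Round up to the next whole participant.

n = 28 per group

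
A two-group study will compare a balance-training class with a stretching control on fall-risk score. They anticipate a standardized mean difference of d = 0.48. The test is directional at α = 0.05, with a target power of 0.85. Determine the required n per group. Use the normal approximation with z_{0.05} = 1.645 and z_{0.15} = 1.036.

For two independent groups with equal n: n = 2·((z_{α} + z_β) / d)².
z_{α} + z_β = 1.645 + 1.036 = 2.681.
n = 2 × (2.681 / 0.48)² = 2 × 5.585² = 2 × 31.20 = 62.4.
Round up to the next whole participant.

n = 63 per group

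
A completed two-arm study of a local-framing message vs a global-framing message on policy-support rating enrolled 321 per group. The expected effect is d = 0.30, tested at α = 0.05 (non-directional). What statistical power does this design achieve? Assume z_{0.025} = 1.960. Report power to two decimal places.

power ≈ 0.97

For two equal groups, power = Φ(d·√(n/2) − z_{α/2}).
d·√(n/2) = 0.30 × √(321/2) = 0.30 × 12.669 = 3.801.
z_β = 3.801 − 1.960 = 1.841.
Power = Φ(1.841) = 0.967.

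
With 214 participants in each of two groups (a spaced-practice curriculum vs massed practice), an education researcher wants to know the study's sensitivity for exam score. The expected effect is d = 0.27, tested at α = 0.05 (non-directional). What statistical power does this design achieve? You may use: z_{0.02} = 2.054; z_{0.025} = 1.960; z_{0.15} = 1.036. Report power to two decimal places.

For two equal groups, power = Φ(d·√(n/2) − z_{α/2}).
d·√(n/2) = 0.27 × √(214/2) = 0.27 × 10.344 = 2.793.
z_β = 2.793 − 1.960 = 0.833.
Power = Φ(0.833) = 0.798.

power ≈ 0.80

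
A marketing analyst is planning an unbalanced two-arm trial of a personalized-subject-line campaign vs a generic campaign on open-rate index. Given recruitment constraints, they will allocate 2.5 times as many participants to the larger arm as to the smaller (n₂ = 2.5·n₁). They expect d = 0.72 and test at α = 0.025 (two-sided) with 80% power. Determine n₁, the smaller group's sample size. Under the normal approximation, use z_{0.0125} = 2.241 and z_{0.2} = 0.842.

With allocation ratio k = n₂/n₁ = 2.5, Var(x̄₁−x̄₂) = σ²(1/n₁ + 1/(k·n₁)) = σ²·(k+1)/(k·n₁).
So n₁ = (1 + 1/k)·((z_{α/2} + z_β)/d)² = 1.400 × (3.083/0.72)².
n₁ = 1.400 × 18.34 = 25.7.
Round up: n₁ = 26, giving n₂ = 2.5 × 26 = 65.

n₁ = 26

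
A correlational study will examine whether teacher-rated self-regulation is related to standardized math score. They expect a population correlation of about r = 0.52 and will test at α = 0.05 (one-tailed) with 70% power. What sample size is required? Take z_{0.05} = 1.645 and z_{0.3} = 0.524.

Fisher's z: C = ½·ln((1+r)/(1−r)) = ½·ln(3.1667) = 0.5763.
n = ((z_{α} + z_β)/C)² + 3.
(1.645 + 0.524) / 0.5763 = 2.169 / 0.5763 = 3.764.
n = 3.764² + 3 = 14.17 + 3 = 17.2.
Round up.

n = 18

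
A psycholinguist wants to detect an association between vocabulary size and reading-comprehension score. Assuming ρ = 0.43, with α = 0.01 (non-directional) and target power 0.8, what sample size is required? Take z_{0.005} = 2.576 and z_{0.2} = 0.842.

Fisher's z: C = ½·ln((1+r)/(1−r)) = ½·ln(2.5088) = 0.4599.
n = ((z_{α/2} + z_β)/C)² + 3.
(2.576 + 0.842) / 0.4599 = 3.418 / 0.4599 = 7.432.
n = 7.432² + 3 = 55.24 + 3 = 58.2.
Round up.

n = 59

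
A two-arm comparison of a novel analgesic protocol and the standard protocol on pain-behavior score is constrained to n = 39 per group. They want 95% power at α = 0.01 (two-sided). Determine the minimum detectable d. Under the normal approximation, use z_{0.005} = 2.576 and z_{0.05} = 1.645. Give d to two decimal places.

d_min ≈ 0.96

For two independent groups of n = 39 each: d_min = (z_{α/2} + z_β)·√(2/n).
z-sum = 2.576 + 1.645 = 4.221.
d_min = 4.221 × √(2/39) = 4.221 × 0.2265 = 0.956.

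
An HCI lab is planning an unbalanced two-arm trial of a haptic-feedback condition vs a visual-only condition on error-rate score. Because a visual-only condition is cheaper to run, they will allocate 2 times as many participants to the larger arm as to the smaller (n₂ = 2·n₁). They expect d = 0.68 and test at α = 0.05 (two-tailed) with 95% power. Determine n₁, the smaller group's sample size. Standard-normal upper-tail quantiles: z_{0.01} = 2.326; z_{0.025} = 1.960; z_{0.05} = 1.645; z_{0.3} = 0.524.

n₁ = 43

With allocation ratio k = n₂/n₁ = 2, Var(x̄₁−x̄₂) = σ²(1/n₁ + 1/(k·n₁)) = σ²·(k+1)/(k·n₁).
So n₁ = (1 + 1/k)·((z_{α/2} + z_β)/d)² = 1.500 × (3.605/0.68)².
n₁ = 1.500 × 28.11 = 42.2.
Round up: n₁ = 43, giving n₂ = 2 × 43 = 86.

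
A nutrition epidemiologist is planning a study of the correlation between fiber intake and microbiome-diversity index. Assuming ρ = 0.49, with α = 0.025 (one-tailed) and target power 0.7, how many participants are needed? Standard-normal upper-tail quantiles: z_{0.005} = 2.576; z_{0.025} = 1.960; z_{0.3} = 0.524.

n = 25

Fisher's z: C = ½·ln((1+r)/(1−r)) = ½·ln(2.9216) = 0.5361.
n = ((z_{α} + z_β)/C)² + 3.
(1.960 + 0.524) / 0.5361 = 2.484 / 0.5361 = 4.633.
n = 4.633² + 3 = 21.47 + 3 = 24.5.
Round up.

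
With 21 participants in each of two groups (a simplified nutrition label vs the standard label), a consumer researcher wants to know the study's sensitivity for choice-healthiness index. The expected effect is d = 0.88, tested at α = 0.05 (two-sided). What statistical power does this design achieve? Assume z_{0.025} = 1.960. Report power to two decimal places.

power ≈ 0.81

For two equal groups, power = Φ(d·√(n/2) − z_{α/2}).
d·√(n/2) = 0.88 × √(21/2) = 0.88 × 3.240 = 2.852.
z_β = 2.852 − 1.960 = 0.892.
Power = Φ(0.892) = 0.814.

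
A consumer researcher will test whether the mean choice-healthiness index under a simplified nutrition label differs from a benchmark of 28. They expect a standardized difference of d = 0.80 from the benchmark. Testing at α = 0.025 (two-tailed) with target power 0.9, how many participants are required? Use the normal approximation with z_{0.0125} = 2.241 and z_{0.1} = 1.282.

n = 20

For a one-sample test: n = ((z_{α/2} + z_β) / d)².
z_{α/2} + z_β = 2.241 + 1.282 = 3.523.
n = (3.523 / 0.80)² = 4.404² = 19.39.
Round up.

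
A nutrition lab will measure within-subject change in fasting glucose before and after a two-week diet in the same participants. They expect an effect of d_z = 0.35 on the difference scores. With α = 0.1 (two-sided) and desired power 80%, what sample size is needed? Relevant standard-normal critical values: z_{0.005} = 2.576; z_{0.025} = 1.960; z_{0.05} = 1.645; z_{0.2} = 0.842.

For a paired (one-sample on differences) test: n = ((z_{α/2} + z_β) / d)².
z_{α/2} + z_β = 1.645 + 0.842 = 2.487.
n = (2.487 / 0.35)² = 7.106² = 50.49.
Round up.

n = 51 pairs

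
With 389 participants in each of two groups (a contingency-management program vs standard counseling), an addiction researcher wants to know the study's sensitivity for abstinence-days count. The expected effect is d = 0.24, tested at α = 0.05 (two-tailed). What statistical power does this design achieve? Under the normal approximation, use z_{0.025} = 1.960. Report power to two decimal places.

For two equal groups, power = Φ(d·√(n/2) − z_{α/2}).
d·√(n/2) = 0.24 × √(389/2) = 0.24 × 13.946 = 3.347.
z_β = 3.347 − 1.960 = 1.387.
Power = Φ(1.387) = 0.917.

power ≈ 0.92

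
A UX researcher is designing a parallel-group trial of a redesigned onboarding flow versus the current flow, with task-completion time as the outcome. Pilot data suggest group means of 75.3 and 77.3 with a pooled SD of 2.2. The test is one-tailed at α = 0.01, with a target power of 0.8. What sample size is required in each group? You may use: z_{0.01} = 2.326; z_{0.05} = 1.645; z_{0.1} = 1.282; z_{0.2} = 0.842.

Cohen's d = |M₁ − M₂| / SD_pooled = |75.3 − 77.3| / 2.2 = 2.0 / 2.2 = 0.909.
For two independent groups with equal n: n = 2·((z_{α} + z_β) / d)².
z_{α} + z_β = 2.326 + 0.842 = 3.168.
n = 2 × (3.168 / 0.909)² = 2 × 3.485² = 2 × 12.15 = 24.3.
Round up to the next whole participant.

n = 25 per group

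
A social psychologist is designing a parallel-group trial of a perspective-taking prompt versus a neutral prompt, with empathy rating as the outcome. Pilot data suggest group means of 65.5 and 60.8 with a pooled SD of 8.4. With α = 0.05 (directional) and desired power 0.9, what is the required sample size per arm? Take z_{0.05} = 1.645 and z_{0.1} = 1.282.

Cohen's d = |M₁ − M₂| / SD_pooled = |65.5 − 60.8| / 8.4 = 4.7 / 8.4 = 0.560.
For two independent groups with equal n: n = 2·((z_{α} + z_β) / d)².
z_{α} + z_β = 1.645 + 1.282 = 2.927.
n = 2 × (2.927 / 0.560)² = 2 × 5.227² = 2 × 27.32 = 54.6.
Round up to the next whole participant.

n = 55 per group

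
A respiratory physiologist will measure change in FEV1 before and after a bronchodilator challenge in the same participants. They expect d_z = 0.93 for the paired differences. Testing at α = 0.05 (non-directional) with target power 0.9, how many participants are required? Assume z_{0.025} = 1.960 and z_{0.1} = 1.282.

For a paired (one-sample on differences) test: n = ((z_{α/2} + z_β) / d)².
z_{α/2} + z_β = 1.960 + 1.282 = 3.242.
n = (3.242 / 0.93)² = 3.486² = 12.15.
Round up.

n = 13 pairs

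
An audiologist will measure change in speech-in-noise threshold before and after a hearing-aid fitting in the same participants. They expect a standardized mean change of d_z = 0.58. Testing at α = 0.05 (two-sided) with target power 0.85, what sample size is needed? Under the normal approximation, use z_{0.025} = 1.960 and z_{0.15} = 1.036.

n = 27 pairs

For a paired (one-sample on differences) test: n = ((z_{α/2} + z_β) / d)².
z_{α/2} + z_β = 1.960 + 1.036 = 2.996.
n = (2.996 / 0.58)² = 5.166² = 26.68.
Round up.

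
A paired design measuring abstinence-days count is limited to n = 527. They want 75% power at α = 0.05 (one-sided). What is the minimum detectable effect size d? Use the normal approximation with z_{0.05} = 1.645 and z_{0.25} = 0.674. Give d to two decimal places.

d_min ≈ 0.10

For a single sample (or paired design) of n = 527: d_min = (z_{α} + z_β)/√n.
z-sum = 1.645 + 0.674 = 2.319.
d_min = 2.319 / √527 = 2.319 / 22.956 = 0.101.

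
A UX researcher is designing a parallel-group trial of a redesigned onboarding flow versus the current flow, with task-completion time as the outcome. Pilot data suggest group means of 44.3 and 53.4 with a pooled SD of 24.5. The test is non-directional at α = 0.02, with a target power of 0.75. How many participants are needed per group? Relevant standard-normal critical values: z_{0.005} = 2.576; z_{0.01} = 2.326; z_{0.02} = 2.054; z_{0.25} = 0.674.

n = 131 per group

Cohen's d = |M₁ − M₂| / SD_pooled = |44.3 − 53.4| / 24.5 = 9.1 / 24.5 = 0.371.
For two independent groups with equal n: n = 2·((z_{α/2} + z_β) / d)².
z_{α/2} + z_β = 2.326 + 0.674 = 3.000.
n = 2 × (3.000 / 0.371)² = 2 × 8.086² = 2 × 65.39 = 130.8.
Round up to the next whole participant.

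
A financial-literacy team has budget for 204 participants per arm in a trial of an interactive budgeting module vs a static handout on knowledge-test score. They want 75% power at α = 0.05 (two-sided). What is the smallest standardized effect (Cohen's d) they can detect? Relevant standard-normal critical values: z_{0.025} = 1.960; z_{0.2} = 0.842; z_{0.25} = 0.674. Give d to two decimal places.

For two independent groups of n = 204 each: d_min = (z_{α/2} + z_β)·√(2/n).
z-sum = 1.960 + 0.674 = 2.634.
d_min = 2.634 × √(2/204) = 2.634 × 0.0990 = 0.261.

d_min ≈ 0.26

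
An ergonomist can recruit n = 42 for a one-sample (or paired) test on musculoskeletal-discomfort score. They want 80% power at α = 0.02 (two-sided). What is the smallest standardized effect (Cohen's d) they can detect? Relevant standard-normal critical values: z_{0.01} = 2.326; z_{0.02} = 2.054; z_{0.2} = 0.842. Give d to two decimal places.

For a single sample (or paired design) of n = 42: d_min = (z_{α/2} + z_β)/√n.
z-sum = 2.326 + 0.842 = 3.168.
d_min = 3.168 / √42 = 3.168 / 6.481 = 0.489.

d_min ≈ 0.49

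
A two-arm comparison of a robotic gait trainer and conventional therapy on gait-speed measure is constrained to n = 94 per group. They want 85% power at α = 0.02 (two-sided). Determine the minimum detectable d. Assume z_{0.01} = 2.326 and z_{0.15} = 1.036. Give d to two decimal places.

For two independent groups of n = 94 each: d_min = (z_{α/2} + z_β)·√(2/n).
z-sum = 2.326 + 1.036 = 3.362.
d_min = 3.362 × √(2/94) = 3.362 × 0.1459 = 0.490.

d_min ≈ 0.49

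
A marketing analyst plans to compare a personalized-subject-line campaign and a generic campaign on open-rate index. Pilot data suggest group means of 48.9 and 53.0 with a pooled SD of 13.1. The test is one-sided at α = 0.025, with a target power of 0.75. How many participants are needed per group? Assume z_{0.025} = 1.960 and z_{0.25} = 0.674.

n = 142 per group

Cohen's d = |M₁ − M₂| / SD_pooled = |48.9 − 53.0| / 13.1 = 4.1 / 13.1 = 0.313.
For two independent groups with equal n: n = 2·((z_{α} + z_β) / d)².
z_{α} + z_β = 1.960 + 0.674 = 2.634.
n = 2 × (2.634 / 0.313)² = 2 × 8.415² = 2 × 70.82 = 141.6.
Round up to the next whole participant.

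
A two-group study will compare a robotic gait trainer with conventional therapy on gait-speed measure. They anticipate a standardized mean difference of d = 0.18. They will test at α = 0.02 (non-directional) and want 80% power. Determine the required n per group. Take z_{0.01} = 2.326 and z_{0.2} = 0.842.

For two independent groups with equal n: n = 2·((z_{α/2} + z_β) / d)².
z_{α/2} + z_β = 2.326 + 0.842 = 3.168.
n = 2 × (3.168 / 0.18)² = 2 × 17.600² = 2 × 309.76 = 619.5.
Round up to the next whole participant.

n = 620 per group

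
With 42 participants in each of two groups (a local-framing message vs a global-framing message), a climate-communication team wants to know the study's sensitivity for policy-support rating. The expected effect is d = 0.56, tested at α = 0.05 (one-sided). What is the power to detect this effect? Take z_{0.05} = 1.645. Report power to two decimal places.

For two equal groups, power = Φ(d·√(n/2) − z_{α}).
d·√(n/2) = 0.56 × √(42/2) = 0.56 × 4.583 = 2.566.
z_β = 2.566 − 1.645 = 0.921.
Power = Φ(0.921) = 0.822.

power ≈ 0.82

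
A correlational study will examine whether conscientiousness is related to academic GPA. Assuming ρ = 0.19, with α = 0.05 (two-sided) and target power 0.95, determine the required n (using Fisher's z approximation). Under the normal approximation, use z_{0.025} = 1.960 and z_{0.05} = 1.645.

Fisher's z: C = ½·ln((1+r)/(1−r)) = ½·ln(1.4691) = 0.1923.
n = ((z_{α/2} + z_β)/C)² + 3.
(1.960 + 1.645) / 0.1923 = 3.605 / 0.1923 = 18.747.
n = 18.747² + 3 = 351.44 + 3 = 354.4.
Round up.

n = 355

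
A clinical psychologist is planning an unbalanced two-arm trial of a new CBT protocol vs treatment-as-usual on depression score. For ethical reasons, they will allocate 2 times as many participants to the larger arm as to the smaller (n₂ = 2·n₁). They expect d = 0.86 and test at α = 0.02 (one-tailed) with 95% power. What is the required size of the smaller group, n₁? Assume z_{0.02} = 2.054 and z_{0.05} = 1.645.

With allocation ratio k = n₂/n₁ = 2, Var(x̄₁−x̄₂) = σ²(1/n₁ + 1/(k·n₁)) = σ²·(k+1)/(k·n₁).
So n₁ = (1 + 1/k)·((z_{α} + z_β)/d)² = 1.500 × (3.699/0.86)².
n₁ = 1.500 × 18.50 = 27.8.
Round up: n₁ = 28, giving n₂ = 2 × 28 = 56.

n₁ = 28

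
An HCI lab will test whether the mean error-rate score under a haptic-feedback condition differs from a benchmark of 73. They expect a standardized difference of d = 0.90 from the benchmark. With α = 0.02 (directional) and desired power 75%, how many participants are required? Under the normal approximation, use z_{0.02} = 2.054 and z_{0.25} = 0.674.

n = 10

For a one-sample test: n = ((z_{α} + z_β) / d)².
z_{α} + z_β = 2.054 + 0.674 = 2.728.
n = (2.728 / 0.90)² = 3.031² = 9.19.
Round up.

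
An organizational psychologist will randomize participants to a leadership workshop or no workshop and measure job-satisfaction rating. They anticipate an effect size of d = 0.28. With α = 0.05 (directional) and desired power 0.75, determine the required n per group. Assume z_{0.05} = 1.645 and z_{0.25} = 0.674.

For two independent groups with equal n: n = 2·((z_{α} + z_β) / d)².
z_{α} + z_β = 1.645 + 0.674 = 2.319.
n = 2 × (2.319 / 0.28)² = 2 × 8.282² = 2 × 68.59 = 137.2.
Round up to the next whole participant.

n = 138 per group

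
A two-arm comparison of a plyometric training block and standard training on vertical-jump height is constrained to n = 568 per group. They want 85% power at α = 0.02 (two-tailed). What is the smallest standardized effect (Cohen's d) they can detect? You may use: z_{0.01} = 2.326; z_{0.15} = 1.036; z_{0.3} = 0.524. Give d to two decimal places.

d_min ≈ 0.20

For two independent groups of n = 568 each: d_min = (z_{α/2} + z_β)·√(2/n).
z-sum = 2.326 + 1.036 = 3.362.
d_min = 3.362 × √(2/568) = 3.362 × 0.0593 = 0.199.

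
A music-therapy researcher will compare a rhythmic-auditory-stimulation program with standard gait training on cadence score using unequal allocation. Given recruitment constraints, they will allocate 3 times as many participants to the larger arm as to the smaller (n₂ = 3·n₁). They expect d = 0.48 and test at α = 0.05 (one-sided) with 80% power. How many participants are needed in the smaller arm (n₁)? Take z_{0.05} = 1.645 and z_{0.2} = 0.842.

With allocation ratio k = n₂/n₁ = 3, Var(x̄₁−x̄₂) = σ²(1/n₁ + 1/(k·n₁)) = σ²·(k+1)/(k·n₁).
So n₁ = (1 + 1/k)·((z_{α} + z_β)/d)² = 1.333 × (2.487/0.48)².
n₁ = 1.333 × 26.85 = 35.8.
Round up: n₁ = 36, giving n₂ = 3 × 36 = 108.

n₁ = 36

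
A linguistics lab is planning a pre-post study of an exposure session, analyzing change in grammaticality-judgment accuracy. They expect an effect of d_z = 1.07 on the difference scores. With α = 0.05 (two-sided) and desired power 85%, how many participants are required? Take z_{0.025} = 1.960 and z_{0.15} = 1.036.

For a paired (one-sample on differences) test: n = ((z_{α/2} + z_β) / d)².
z_{α/2} + z_β = 1.960 + 1.036 = 2.996.
n = (2.996 / 1.07)² = 2.800² = 7.84.
Round up.

n = 8 pairs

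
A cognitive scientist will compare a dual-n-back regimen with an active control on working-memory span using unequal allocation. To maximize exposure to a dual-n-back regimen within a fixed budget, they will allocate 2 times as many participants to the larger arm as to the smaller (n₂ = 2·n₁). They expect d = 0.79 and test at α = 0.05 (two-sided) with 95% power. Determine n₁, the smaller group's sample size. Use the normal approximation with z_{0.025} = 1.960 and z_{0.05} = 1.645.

With allocation ratio k = n₂/n₁ = 2, Var(x̄₁−x̄₂) = σ²(1/n₁ + 1/(k·n₁)) = σ²·(k+1)/(k·n₁).
So n₁ = (1 + 1/k)·((z_{α/2} + z_β)/d)² = 1.500 × (3.605/0.79)².
n₁ = 1.500 × 20.82 = 31.2.
Round up: n₁ = 32, giving n₂ = 2 × 32 = 64.

n₁ = 32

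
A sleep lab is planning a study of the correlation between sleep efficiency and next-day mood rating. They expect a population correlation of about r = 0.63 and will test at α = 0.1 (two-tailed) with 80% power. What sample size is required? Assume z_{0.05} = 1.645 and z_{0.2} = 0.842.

Fisher's z: C = ½·ln((1+r)/(1−r)) = ½·ln(4.4054) = 0.7414.
n = ((z_{α/2} + z_β)/C)² + 3.
(1.645 + 0.842) / 0.7414 = 2.487 / 0.7414 = 3.354.
n = 3.354² + 3 = 11.25 + 3 = 14.3.
Round up.

n = 15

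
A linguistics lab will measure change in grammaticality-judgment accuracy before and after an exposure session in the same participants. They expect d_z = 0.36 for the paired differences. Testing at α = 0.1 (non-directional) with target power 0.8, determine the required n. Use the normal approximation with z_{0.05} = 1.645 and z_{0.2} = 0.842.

n = 48 pairs

For a paired (one-sample on differences) test: n = ((z_{α/2} + z_β) / d)².
z_{α/2} + z_β = 1.645 + 0.842 = 2.487.
n = (2.487 / 0.36)² = 6.908² = 47.73.
Round up.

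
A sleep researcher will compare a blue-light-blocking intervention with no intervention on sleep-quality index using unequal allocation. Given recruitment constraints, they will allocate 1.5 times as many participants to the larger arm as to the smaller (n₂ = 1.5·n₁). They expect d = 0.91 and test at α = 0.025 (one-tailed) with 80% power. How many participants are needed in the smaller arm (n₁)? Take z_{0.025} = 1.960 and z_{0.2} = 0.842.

With allocation ratio k = n₂/n₁ = 1.5, Var(x̄₁−x̄₂) = σ²(1/n₁ + 1/(k·n₁)) = σ²·(k+1)/(k·n₁).
So n₁ = (1 + 1/k)·((z_{α} + z_β)/d)² = 1.667 × (2.802/0.91)².
n₁ = 1.667 × 9.48 = 15.8.
Round up: n₁ = 16, giving n₂ = 1.5 × 16 = 24.

n₁ = 16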